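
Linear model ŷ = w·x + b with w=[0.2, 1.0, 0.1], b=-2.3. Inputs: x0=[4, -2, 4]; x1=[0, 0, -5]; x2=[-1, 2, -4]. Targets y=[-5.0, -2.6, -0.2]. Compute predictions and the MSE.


ŷ0 = (0.2)·(4) + (1.0)·(-2) + (0.1)·(4) - 2.3 = -3.1
ŷ1 = (0.2)·(0) + (1.0)·(0) + (0.1)·(-5) - 2.3 = -2.8
ŷ2 = (0.2)·(-1) + (1.0)·(2) + (0.1)·(-4) - 2.3 = -0.9
errors² = [3.61, 0.04, 0.49]
MSE = 4.1400/3 = 1.38

1.38


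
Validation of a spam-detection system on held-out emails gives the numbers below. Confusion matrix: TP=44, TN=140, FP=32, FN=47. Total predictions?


Total = TP + TN + FP + FN
= 44 + 140 + 32 + 47
= 263
(Predicted positive: 76, predicted negative: 187)

263


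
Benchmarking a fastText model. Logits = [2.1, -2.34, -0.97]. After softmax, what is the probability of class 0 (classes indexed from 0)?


Exponentials: e^2.1=8.1662, e^-2.34=0.0963, e^-0.97=0.3791
Sum = 8.6416
Softmax = [0.945, 0.0111, 0.0439]
p[0] = 8.1662/8.6416 = 0.945

0.945


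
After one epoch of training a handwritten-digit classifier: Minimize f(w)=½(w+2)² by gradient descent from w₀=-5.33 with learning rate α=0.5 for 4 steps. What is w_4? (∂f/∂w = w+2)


step 1: grad = -5.33+2 = -3.33; w = -5.33 - 0.5·(-3.33) = -3.665
step 2: grad = -3.665+2 = -1.665; w = -3.665 - 0.5·(-1.665) = -2.8325
step 3: grad = -2.8325+2 = -0.8325; w = -2.8325 - 0.5·(-0.8325) = -2.41625
step 4: grad = -2.41625+2 = -0.41625; w = -2.41625 - 0.5·(-0.41625) = -2.208125

-2.208125


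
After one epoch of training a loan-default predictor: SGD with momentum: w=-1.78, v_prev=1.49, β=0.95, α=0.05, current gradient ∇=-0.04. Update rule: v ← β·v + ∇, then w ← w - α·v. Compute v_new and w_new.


v_new = 0.95·1.49 - 0.04 = 1.4155 - 0.04 = 1.3755
w_new = -1.78 - 0.05·1.3755 = -1.78 - 0.068775 = -1.848775

v_new=1.3755, w_new=-1.848775


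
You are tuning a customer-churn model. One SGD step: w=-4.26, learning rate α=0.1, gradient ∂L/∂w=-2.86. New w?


w_new = w - α·∇
= -4.26 - 0.1·-2.86
= -4.26 + 0.286
= -3.974

-3.974


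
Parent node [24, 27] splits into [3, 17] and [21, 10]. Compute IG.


Parent = [24, 27], H_parent = 0.9975
H_left = 0.6098 (n=20), H_right = 0.9072 (n=31)
H_children = (20/51)·0.6098 + (31/51)·0.9072 = 0.7906
IG = 0.9975 - 0.7906 = 0.2069

0.2069


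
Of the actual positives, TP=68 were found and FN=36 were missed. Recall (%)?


Recall = TP/(TP+FN)
= 68/(68+36)
= 68/104 = 65.38%

65.38%


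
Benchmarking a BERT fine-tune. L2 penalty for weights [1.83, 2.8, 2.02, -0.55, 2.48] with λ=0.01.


‖w‖₂² = (1.83)² + (2.8)² + (2.02)² + (-0.55)² + (2.48)²
     = 3.3489 + 7.84 + 4.0804 + 0.3025 + 6.1504
     = 21.7222
λ·‖w‖₂² = 0.01·21.7222 = 0.217222

0.217222


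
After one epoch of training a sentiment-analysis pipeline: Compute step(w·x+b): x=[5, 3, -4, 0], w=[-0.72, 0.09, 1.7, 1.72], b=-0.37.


z = (5)·(-0.72) + (3)·(0.09) + (-4)·(1.7) + (0)·(1.72) - 0.37
  = -10.5
step(z) = 0 (z<0)

0


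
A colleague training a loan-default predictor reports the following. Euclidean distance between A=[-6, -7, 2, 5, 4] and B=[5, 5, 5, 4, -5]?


d = √((-6-5)² + (-7-5)² + (2-5)² + (5-4)² + (4+ 5)²)
  = √(121 + 144 + 9 + 1 + 81)
  = √356 = 18.868

18.868


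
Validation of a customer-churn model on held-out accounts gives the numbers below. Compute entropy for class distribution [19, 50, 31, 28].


Probabilities: [19/128, 50/128, 31/128, 28/128] ≈ [0.1484, 0.3906, 0.2422, 0.2188]
H = -((19/128)·log₂(19/128) + (50/128)·log₂(50/128) + (31/128)·log₂(31/128) + (28/128)·log₂(28/128))
  = 1.9134 bits

1.9134 bits


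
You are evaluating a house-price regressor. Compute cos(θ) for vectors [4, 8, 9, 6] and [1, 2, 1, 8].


A·B = 4·1 + 8·2 + 9·1 + 6·8 = 77
‖A‖ = √197 = 14.0357, ‖B‖ = √70 = 8.3666
cos = 77/(√197·√70) = 77/√13790 = 0.6557

0.6557


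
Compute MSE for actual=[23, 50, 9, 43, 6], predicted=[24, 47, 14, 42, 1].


Squared errors: (23-24)²=1, (50-47)²=9, (9-14)²=25, (43-42)²=1, (6-1)²=25
Sum = 61
MSE = 61/5 = 61/5

61/5


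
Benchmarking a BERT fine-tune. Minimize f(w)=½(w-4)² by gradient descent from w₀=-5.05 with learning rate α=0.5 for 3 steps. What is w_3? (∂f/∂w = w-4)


step 1: grad = -5.05-4 = -9.05; w = -5.05 - 0.5·(-9.05) = -0.525
step 2: grad = -0.525-4 = -4.525; w = -0.525 - 0.5·(-4.525) = 1.7375
step 3: grad = 1.7375-4 = -2.2625; w = 1.7375 - 0.5·(-2.2625) = 2.86875

2.86875


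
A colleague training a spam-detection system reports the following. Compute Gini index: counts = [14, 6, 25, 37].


Probabilities: [14/82, 6/82, 25/82, 37/82] ≈ [0.1707, 0.0732, 0.3049, 0.4512]
Σpᵢ² = (196 + 36 + 625 + 1369)/82² = 2226/6724
Gini = 1 - Σpᵢ² = 1 - 2226/6724 = 0.6689

0.6689


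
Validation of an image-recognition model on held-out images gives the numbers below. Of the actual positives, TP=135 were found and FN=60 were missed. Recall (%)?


Recall = TP/(TP+FN)
= 135/(135+60)
= 135/195 = 69.23%

69.23%


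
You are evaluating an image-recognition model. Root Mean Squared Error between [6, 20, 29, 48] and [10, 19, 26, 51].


MSE = 35/4 = 8.75
RMSE = √(35/4) = 2.958

2.958


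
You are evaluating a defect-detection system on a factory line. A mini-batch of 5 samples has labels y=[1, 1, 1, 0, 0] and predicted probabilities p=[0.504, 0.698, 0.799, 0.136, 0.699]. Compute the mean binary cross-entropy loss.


L[0] = -ln(0.504) = 0.6852
L[1] = -ln(0.698) = 0.3595
L[2] = -ln(0.799) = 0.2244
L[3] = -ln(1-0.136) = -ln(0.864) = 0.1462
L[4] = -ln(1-0.699) = -ln(0.301) = 1.2006
mean = (0.6852 + 0.3595 + 0.2244 + 0.1462 + 1.2006)/5 = 0.5232

0.5232


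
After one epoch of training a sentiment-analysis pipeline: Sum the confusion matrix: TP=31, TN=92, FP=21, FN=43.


Total = TP + TN + FP + FN
= 31 + 92 + 21 + 43
= 187
(Predicted positive: 52, predicted negative: 135)

187


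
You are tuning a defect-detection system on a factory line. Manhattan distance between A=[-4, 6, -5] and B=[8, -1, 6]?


d = |-4-8| + |6+ 1| + |-5-6|
  = 12 + 7 + 11
  = 30

30


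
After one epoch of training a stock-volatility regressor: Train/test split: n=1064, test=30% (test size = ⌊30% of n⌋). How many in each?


Test = ⌊1064·30/100⌋ = 319
Train = 1064 - 319 = 745

Train: 745, Test: 319


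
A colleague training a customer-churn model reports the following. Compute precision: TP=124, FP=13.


Precision = TP/(TP+FP)
= 124/(124+13)
= 124/137 = 90.51%

90.51%


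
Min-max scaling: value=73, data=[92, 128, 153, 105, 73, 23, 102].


min=23, max=153
(73-23)/(153-23) = 50/130 = 0.3846

0.3846


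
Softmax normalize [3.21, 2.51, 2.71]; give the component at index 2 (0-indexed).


Exponentials: e^3.21=24.7791, e^2.51=12.3049, e^2.71=15.0293
Sum = 52.1133
Softmax = [0.4755, 0.2361, 0.2884]
p[2] = 15.0293/52.1133 = 0.2884

0.2884


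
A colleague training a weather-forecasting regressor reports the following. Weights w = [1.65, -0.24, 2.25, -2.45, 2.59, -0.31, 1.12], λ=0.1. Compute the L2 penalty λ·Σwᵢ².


‖w‖₂² = (1.65)² + (-0.24)² + (2.25)² + (-2.45)² + (2.59)² + (-0.31)² + (1.12)²
     = 2.7225 + 0.0576 + 5.0625 + 6.0025 + 6.7081 + 0.0961 + 1.2544
     = 21.9037
λ·‖w‖₂² = 0.1·21.9037 = 2.19037

2.19037


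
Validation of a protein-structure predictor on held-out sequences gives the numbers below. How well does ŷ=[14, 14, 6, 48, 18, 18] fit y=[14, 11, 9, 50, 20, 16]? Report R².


ȳ = 20
SS_res = Σ(y-ŷ)² = 30
SS_tot = Σ(y-ȳ)² = 1154
R² = 1 - SS_res/SS_tot = 1 - 0.026 = 0.974

0.974


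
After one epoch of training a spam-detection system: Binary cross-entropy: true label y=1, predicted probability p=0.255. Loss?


BCE = -[y·ln(p) + (1-y)·ln(1-p)]
= -1·ln(0.255) - 0
= -ln(0.255) = 1.3665

1.3665


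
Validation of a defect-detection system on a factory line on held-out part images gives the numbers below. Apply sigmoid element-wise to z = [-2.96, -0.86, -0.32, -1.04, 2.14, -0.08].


σ(-2.96) = 1/(1+e^2.96) = 0.0493
σ(-0.86) = 1/(1+e^0.86) = 0.2973
σ(-0.32) = 1/(1+e^0.32) = 0.4207
σ(-1.04) = 1/(1+e^1.04) = 0.2611
σ(2.14) = 1/(1+e^-2.14) = 0.8947
σ(-0.08) = 1/(1+e^0.08) = 0.48
result = [0.0493, 0.2973, 0.4207, 0.2611, 0.8947, 0.48]

[0.0493, 0.2973, 0.4207, 0.2611, 0.8947, 0.48]


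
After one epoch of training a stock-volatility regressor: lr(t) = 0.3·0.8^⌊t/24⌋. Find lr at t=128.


n_drops = ⌊128/24⌋ = 5
lr = 0.3·0.8^5 = 0.3·0.32768 = 0.098304

0.098304


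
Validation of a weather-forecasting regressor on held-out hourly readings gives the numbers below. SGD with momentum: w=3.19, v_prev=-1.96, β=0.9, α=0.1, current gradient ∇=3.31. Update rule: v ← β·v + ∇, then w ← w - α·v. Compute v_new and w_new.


v_new = 0.9·-1.96 + 3.31 = -1.764 + 3.31 = 1.546
w_new = 3.19 - 0.1·1.546 = 3.19 - 0.1546 = 3.0354

v_new=1.546, w_new=3.0354


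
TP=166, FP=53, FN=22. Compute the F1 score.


Precision = 166/219 = 0.758
Recall = 166/188 = 0.883
F1 = 2·P·R/(P+R) = 2·TP/(2·TP+FP+FN) = 332/(332+53+22) = 332/407 = 0.8157

0.8157


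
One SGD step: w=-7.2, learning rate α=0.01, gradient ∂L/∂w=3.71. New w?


w_new = w - α·∇
= -7.2 - 0.01·3.71
= -7.2 - 0.0371
= -7.2371

-7.2371


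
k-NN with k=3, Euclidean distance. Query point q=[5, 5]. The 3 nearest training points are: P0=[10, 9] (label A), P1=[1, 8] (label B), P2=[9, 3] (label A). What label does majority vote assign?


d(q,P0) = 6.4031  (label A)
d(q,P1) = 5.0  (label B)
d(q,P2) = 4.4721  (label A)
Votes: A=2, B=1
Majority → A

A


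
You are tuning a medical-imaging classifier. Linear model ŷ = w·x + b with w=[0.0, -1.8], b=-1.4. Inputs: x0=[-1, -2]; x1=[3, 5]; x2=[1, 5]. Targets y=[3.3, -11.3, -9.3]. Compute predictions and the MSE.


ŷ0 = (0.0)·(-1) + (-1.8)·(-2) - 1.4 = 2.2
ŷ1 = (0.0)·(3) + (-1.8)·(5) - 1.4 = -10.4
ŷ2 = (0.0)·(1) + (-1.8)·(5) - 1.4 = -10.4
errors² = [1.21, 0.81, 1.21]
MSE = 3.2300/3 = 1.0767

1.0767


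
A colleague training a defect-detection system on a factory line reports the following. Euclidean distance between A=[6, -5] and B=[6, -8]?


d = √((6-6)² + (-5+ 8)²)
  = √(0 + 9)
  = √9 = 3.0

3.0


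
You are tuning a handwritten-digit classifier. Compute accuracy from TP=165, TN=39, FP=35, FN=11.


Accuracy = (TP+TN)/(TP+TN+FP+FN)
= (165+39)/(250)
= 204/250 = 81.6%

81.6%


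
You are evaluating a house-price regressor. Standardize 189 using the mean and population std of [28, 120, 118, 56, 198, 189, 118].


μ = 118.1429, σ = 57.8037
z = (189 - 118.1429)/57.8037 = 1.2258

1.2258


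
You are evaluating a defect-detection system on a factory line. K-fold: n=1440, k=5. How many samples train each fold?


Fold size = 1440/5 = 288
Training per fold = 1440 - 288 = 1152

1152


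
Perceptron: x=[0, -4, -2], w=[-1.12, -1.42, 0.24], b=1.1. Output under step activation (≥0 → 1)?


z = (0)·(-1.12) + (-4)·(-1.42) + (-2)·(0.24) + 1.1
  = 6.3
step(z) = 1 (z≥0)

1


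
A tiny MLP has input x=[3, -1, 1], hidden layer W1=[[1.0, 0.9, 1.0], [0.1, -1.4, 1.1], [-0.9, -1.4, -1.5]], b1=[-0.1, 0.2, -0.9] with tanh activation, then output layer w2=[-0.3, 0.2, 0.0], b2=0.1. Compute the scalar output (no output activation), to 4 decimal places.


z1[0] = (1.0)·(3) + (0.9)·(-1) + (1.0)·(1) - 0.1 = 3.0
z1[1] = (0.1)·(3) + (-1.4)·(-1) + (1.1)·(1) + 0.2 = 3.0
z1[2] = (-0.9)·(3) + (-1.4)·(-1) + (-1.5)·(1) - 0.9 = -3.7
h = tanh(z1) = [0.9951, 0.9951, -0.9988]
output = (-0.3)·(0.9951) + (0.2)·(0.9951) + (0.0)·(-0.9988) + 0.1 = 0.0005

0.0005


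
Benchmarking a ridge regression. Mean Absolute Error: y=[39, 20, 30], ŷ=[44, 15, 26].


Absolute errors: |39-44|=5, |20-15|=5, |30-26|=4
Sum = 14
MAE = 14/3 = 14/3

14/3


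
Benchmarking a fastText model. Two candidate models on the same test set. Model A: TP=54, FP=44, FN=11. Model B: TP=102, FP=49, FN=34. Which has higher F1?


Model A: P=54/98=0.551, R=54/65=0.8308, F1=2PR/(P+R)=2TP/(2TP+FP+FN)=108/163=0.6626
Model B: P=102/151=0.6755, R=102/136=0.75, F1=2PR/(P+R)=2TP/(2TP+FP+FN)=204/287=0.7108
0.6626 < 0.7108 → Model B

Model B


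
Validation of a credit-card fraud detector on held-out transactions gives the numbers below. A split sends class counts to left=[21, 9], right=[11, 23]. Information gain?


Parent = [32, 32], H_parent = 1
H_left = 0.8813 (n=30), H_right = 0.9082 (n=34)
H_children = (30/64)·0.8813 + (34/64)·0.9082 = 0.8956
IG = 1 - 0.8956 = 0.1044

0.1044


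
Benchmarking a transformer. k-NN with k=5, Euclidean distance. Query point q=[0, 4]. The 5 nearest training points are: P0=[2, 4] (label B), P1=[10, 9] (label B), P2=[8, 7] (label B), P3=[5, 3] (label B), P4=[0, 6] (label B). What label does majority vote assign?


d(q,P0) = 2.0  (label B)
d(q,P1) = 11.1803  (label B)
d(q,P2) = 8.544  (label B)
d(q,P3) = 5.099  (label B)
d(q,P4) = 2.0  (label B)
Votes: A=0, B=5
Majority → B

B


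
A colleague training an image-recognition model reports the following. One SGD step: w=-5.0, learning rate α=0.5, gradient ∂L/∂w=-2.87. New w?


w_new = w - α·∇
= -5.0 - 0.5·-2.87
= -5.0 + 1.435
= -3.565

-3.565


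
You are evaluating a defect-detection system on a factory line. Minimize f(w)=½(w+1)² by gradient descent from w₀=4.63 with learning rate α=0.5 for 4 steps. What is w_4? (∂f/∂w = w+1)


step 1: grad = 4.63+1 = 5.63; w = 4.63 - 0.5·(5.63) = 1.815
step 2: grad = 1.815+1 = 2.815; w = 1.815 - 0.5·(2.815) = 0.4075
step 3: grad = 0.4075+1 = 1.4075; w = 0.4075 - 0.5·(1.4075) = -0.29625
step 4: grad = -0.29625+1 = 0.70375; w = -0.29625 - 0.5·(0.70375) = -0.648125

-0.648125


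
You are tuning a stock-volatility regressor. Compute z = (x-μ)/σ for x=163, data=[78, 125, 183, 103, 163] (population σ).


μ = 130.4, σ = 38.3541
z = (163 - 130.4)/38.3541 = 0.85

0.85


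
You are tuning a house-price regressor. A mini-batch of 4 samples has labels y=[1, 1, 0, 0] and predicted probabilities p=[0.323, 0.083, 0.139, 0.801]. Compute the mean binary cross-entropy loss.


L[0] = -ln(0.323) = 1.1301
L[1] = -ln(0.083) = 2.4889
L[2] = -ln(1-0.139) = -ln(0.861) = 0.1497
L[3] = -ln(1-0.801) = -ln(0.199) = 1.6145
mean = (1.1301 + 2.4889 + 0.1497 + 1.6145)/4 = 1.3458

1.3458


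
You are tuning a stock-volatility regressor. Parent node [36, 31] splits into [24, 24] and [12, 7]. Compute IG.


Parent = [36, 31], H_parent = 0.996
H_left = 1 (n=48), H_right = 0.9495 (n=19)
H_children = (48/67)·1 + (19/67)·0.9495 = 0.9857
IG = 0.996 - 0.9857 = 0.0103

0.0103


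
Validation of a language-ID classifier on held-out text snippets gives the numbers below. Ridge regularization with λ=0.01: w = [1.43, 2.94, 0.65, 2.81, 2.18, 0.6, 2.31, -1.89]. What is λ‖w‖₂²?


‖w‖₂² = (1.43)² + (2.94)² + (0.65)² + (2.81)² + (2.18)² + (0.6)² + (2.31)² + (-1.89)²
     = 2.0449 + 8.6436 + 0.4225 + 7.8961 + 4.7524 + 0.36 + 5.3361 + 3.5721
     = 33.0277
λ·‖w‖₂² = 0.01·33.0277 = 0.330277

0.330277


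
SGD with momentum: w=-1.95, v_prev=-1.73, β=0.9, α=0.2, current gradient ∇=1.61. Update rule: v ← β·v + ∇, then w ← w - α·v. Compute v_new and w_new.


v_new = 0.9·-1.73 + 1.61 = -1.557 + 1.61 = 0.053
w_new = -1.95 - 0.2·0.053 = -1.95 - 0.0106 = -1.9606

v_new=0.053, w_new=-1.9606


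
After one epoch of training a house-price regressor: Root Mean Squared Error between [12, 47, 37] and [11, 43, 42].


MSE = 42/3 = 14
RMSE = √(42/3) = 3.7417

3.7417


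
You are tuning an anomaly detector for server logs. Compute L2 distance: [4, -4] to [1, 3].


d = √((4-1)² + (-4-3)²)
  = √(9 + 49)
  = √58 = 7.6158

7.6158


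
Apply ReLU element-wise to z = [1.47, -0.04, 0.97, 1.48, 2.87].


ReLU(1.47) = max(0, 1.47) = 1.47
ReLU(-0.04) = max(0, -0.04) = 0.0
ReLU(0.97) = max(0, 0.97) = 0.97
ReLU(1.48) = max(0, 1.48) = 1.48
ReLU(2.87) = max(0, 2.87) = 2.87
result = [1.47, 0.0, 0.97, 1.48, 2.87]

[1.47, 0.0, 0.97, 1.48, 2.87]


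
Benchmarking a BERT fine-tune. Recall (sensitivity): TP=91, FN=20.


Recall = TP/(TP+FN)
= 91/(91+20)
= 91/111 = 81.98%

81.98%


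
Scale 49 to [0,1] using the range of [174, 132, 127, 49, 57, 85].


min=49, max=174
(49-49)/(174-49) = 0/125 = 0.0

0.0


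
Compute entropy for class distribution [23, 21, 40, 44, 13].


Probabilities: [23/141, 21/141, 40/141, 44/141, 13/141] ≈ [0.1631, 0.1489, 0.2837, 0.3121, 0.0922]
H = -((23/141)·log₂(23/141) + (21/141)·log₂(21/141) + (40/141)·log₂(40/141) + (44/141)·log₂(44/141) + (13/141)·log₂(13/141))
  = 2.1929 bits

2.1929 bits


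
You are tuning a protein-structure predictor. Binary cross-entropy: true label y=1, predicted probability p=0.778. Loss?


BCE = -[y·ln(p) + (1-y)·ln(1-p)]
= -1·ln(0.778) - 0
= -ln(0.778) = 0.251

0.251


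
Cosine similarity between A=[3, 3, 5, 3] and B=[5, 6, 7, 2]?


A·B = 3·5 + 3·6 + 5·7 + 3·2 = 74
‖A‖ = √52 = 7.2111, ‖B‖ = √114 = 10.6771
cos = 74/(√52·√114) = 74/√5928 = 0.9611

0.9611


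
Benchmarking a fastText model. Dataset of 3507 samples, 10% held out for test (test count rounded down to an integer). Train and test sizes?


Test = ⌊3507·10/100⌋ = 350
Train = 3507 - 350 = 3157

Train: 3157, Test: 350


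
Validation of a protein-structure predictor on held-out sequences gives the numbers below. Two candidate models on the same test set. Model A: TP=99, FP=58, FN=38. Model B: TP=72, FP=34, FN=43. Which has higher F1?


Model A: P=99/157=0.6306, R=99/137=0.7226, F1=2PR/(P+R)=2TP/(2TP+FP+FN)=198/294=0.6735
Model B: P=72/106=0.6792, R=72/115=0.6261, F1=2PR/(P+R)=2TP/(2TP+FP+FN)=144/221=0.6516
0.6735 > 0.6516 → Model A

Model A


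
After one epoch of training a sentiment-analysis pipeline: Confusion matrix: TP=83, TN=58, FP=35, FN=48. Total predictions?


Total = TP + TN + FP + FN
= 83 + 58 + 35 + 48
= 224
(Predicted positive: 118, predicted negative: 106)

224


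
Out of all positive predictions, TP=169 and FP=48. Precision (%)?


Precision = TP/(TP+FP)
= 169/(169+48)
= 169/217 = 77.88%

77.88%


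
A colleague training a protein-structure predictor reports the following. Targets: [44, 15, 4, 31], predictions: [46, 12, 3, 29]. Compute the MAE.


Absolute errors: |44-46|=2, |15-12|=3, |4-3|=1, |31-29|=2
Sum = 8
MAE = 8/4 = 2

2


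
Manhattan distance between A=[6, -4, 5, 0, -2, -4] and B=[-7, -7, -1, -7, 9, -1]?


d = |6+ 7| + |-4+ 7| + |5+ 1| + |0+ 7| + |-2-9| + |-4+ 1|
  = 13 + 3 + 6 + 7 + 11 + 3
  = 43

43


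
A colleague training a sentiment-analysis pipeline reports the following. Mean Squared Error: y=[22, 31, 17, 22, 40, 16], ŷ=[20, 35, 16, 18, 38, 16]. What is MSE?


Squared errors: (22-20)²=4, (31-35)²=16, (17-16)²=1, (22-18)²=16, (40-38)²=4, (16-16)²=0
Sum = 41
MSE = 41/6 = 41/6

41/6


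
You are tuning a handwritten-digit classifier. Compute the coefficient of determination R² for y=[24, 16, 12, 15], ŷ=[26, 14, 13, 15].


ȳ = 16.75
SS_res = Σ(y-ŷ)² = 9
SS_tot = Σ(y-ȳ)² = 78.75
R² = 1 - SS_res/SS_tot = 1 - 0.1143 = 0.8857

0.8857


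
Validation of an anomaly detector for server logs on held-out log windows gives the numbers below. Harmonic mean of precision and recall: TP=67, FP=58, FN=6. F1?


Precision = 67/125 = 0.536
Recall = 67/73 = 0.9178
F1 = 2·P·R/(P+R) = 2·TP/(2·TP+FP+FN) = 134/(134+58+6) = 134/198 = 0.6768

0.6768


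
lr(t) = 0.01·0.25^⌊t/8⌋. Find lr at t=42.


n_drops = ⌊42/8⌋ = 5
lr = 0.01·0.25^5 = 0.01·0.0009765625 = 0.000009765625

0.000009765625


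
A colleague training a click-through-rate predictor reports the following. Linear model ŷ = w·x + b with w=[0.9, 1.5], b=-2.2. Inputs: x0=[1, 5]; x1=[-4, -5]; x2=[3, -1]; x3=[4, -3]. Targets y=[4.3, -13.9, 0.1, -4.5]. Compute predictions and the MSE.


ŷ0 = (0.9)·(1) + (1.5)·(5) - 2.2 = 6.2
ŷ1 = (0.9)·(-4) + (1.5)·(-5) - 2.2 = -13.3
ŷ2 = (0.9)·(3) + (1.5)·(-1) - 2.2 = -1.0
ŷ3 = (0.9)·(4) + (1.5)·(-3) - 2.2 = -3.1
errors² = [3.61, 0.36, 1.21, 1.96]
MSE = 7.1400/4 = 1.785

1.785


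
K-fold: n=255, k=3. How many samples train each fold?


Fold size = 255/3 = 85
Training per fold = 255 - 85 = 170

170


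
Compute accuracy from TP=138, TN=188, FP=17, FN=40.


Accuracy = (TP+TN)/(TP+TN+FP+FN)
= (138+188)/(383)
= 326/383 = 85.12%

85.12%


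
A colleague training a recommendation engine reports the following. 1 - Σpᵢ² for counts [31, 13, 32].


Probabilities: [31/76, 13/76, 32/76] ≈ [0.4079, 0.1711, 0.4211]
Σpᵢ² = (961 + 169 + 1024)/76² = 2154/5776
Gini = 1 - Σpᵢ² = 1 - 2154/5776 = 0.6271

0.6271


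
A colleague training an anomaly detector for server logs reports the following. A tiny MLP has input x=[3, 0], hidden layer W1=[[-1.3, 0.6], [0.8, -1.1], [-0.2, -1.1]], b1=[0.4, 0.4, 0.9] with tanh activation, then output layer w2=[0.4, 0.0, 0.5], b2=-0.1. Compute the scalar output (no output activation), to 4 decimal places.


z1[0] = (-1.3)·(3) + (0.6)·(0) + 0.4 = -3.5
z1[1] = (0.8)·(3) + (-1.1)·(0) + 0.4 = 2.8
z1[2] = (-0.2)·(3) + (-1.1)·(0) + 0.9 = 0.3
h = tanh(z1) = [-0.9982, 0.9926, 0.2913]
output = (0.4)·(-0.9982) + (0.0)·(0.9926) + (0.5)·(0.2913) - 0.1 = -0.3536

-0.3536


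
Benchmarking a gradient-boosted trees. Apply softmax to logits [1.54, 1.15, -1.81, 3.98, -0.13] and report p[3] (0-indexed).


Exponentials: e^1.54=4.6646, e^1.15=3.1582, e^-1.81=0.1637, e^3.98=53.517, e^-0.13=0.8781
Sum = 62.3816
Softmax = [0.0748, 0.0506, 0.0026, 0.8579, 0.0141]
p[3] = 53.517/62.3816 = 0.8579

0.8579


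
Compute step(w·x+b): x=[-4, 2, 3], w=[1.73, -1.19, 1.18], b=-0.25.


z = (-4)·(1.73) + (2)·(-1.19) + (3)·(1.18) - 0.25
  = -6.01
step(z) = 0 (z<0)

0


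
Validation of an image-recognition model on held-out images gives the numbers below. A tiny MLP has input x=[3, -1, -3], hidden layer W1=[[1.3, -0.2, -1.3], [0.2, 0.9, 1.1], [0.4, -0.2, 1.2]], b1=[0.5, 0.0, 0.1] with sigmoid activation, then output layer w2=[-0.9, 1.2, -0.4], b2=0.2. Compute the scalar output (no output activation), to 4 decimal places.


z1[0] = (1.3)·(3) + (-0.2)·(-1) + (-1.3)·(-3) + 0.5 = 8.5
z1[1] = (0.2)·(3) + (0.9)·(-1) + (1.1)·(-3) + 0.0 = -3.6
z1[2] = (0.4)·(3) + (-0.2)·(-1) + (1.2)·(-3) + 0.1 = -2.1
h = sigmoid(z1) = [0.9998, 0.0266, 0.1091]
output = (-0.9)·(0.9998) + (1.2)·(0.0266) + (-0.4)·(0.1091) + 0.2 = -0.7115

-0.7115


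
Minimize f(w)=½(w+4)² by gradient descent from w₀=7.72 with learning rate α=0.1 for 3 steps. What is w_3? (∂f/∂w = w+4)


step 1: grad = 7.72+4 = 11.72; w = 7.72 - 0.1·(11.72) = 6.548
step 2: grad = 6.548+4 = 10.548; w = 6.548 - 0.1·(10.548) = 5.4932
step 3: grad = 5.4932+4 = 9.4932; w = 5.4932 - 0.1·(9.4932) = 4.54388

4.54388


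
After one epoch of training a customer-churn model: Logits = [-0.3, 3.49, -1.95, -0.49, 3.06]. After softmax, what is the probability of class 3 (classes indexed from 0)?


Exponentials: e^-0.3=0.7408, e^3.49=32.7859, e^-1.95=0.1423, e^-0.49=0.6126, e^3.06=21.3276
Sum = 55.6092
Softmax = [0.0133, 0.5896, 0.0026, 0.011, 0.3835]
p[3] = 0.6126/55.6092 = 0.011

0.011


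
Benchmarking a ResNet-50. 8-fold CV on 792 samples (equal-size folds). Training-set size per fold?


Fold size = 792/8 = 99
Training per fold = 792 - 99 = 693

693


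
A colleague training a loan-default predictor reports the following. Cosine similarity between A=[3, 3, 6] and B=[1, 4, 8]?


A·B = 3·1 + 3·4 + 6·8 = 63
‖A‖ = √54 = 7.3485, ‖B‖ = √81 = 9
cos = 63/(√54·√81) = 63/√4374 = 0.9526

0.9526


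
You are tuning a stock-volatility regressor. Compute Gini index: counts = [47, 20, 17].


Probabilities: [47/84, 20/84, 17/84] ≈ [0.5595, 0.2381, 0.2024]
Σpᵢ² = (2209 + 400 + 289)/84² = 2898/7056
Gini = 1 - Σpᵢ² = 1 - 2898/7056 = 0.5893

0.5893


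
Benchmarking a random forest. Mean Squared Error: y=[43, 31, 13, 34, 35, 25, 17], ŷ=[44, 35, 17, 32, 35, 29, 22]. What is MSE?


Squared errors: (43-44)²=1, (31-35)²=16, (13-17)²=16, (34-32)²=4, (35-35)²=0, (25-29)²=16, (17-22)²=25
Sum = 78
MSE = 78/7 = 78/7

78/7


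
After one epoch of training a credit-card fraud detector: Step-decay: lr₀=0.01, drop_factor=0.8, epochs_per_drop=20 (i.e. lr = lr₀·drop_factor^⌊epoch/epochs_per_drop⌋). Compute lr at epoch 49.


n_drops = ⌊49/20⌋ = 2
lr = 0.01·0.8^2 = 0.01·0.64 = 0.0064

0.0064


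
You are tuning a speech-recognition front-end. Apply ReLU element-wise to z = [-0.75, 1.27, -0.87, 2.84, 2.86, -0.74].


ReLU(-0.75) = max(0, -0.75) = 0.0
ReLU(1.27) = max(0, 1.27) = 1.27
ReLU(-0.87) = max(0, -0.87) = 0.0
ReLU(2.84) = max(0, 2.84) = 2.84
ReLU(2.86) = max(0, 2.86) = 2.86
ReLU(-0.74) = max(0, -0.74) = 0.0
result = [0.0, 1.27, 0.0, 2.84, 2.86, 0.0]

[0.0, 1.27, 0.0, 2.84, 2.86, 0.0]


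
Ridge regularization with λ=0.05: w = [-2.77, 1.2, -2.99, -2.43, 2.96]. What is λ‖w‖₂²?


‖w‖₂² = (-2.77)² + (1.2)² + (-2.99)² + (-2.43)² + (2.96)²
     = 7.6729 + 1.44 + 8.9401 + 5.9049 + 8.7616
     = 32.7195
λ·‖w‖₂² = 0.05·32.7195 = 1.635975

1.635975


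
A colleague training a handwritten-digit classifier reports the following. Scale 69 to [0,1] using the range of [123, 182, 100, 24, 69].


min=24, max=182
(69-24)/(182-24) = 45/158 = 0.2848

0.2848


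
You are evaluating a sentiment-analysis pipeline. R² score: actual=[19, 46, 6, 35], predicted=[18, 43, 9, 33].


ȳ = 26.5
SS_res = Σ(y-ŷ)² = 23
SS_tot = Σ(y-ȳ)² = 929
R² = 1 - SS_res/SS_tot = 1 - 0.0248 = 0.9752

0.9752


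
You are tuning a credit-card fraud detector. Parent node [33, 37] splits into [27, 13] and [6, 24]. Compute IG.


Parent = [33, 37], H_parent = 0.9976
H_left = 0.9097 (n=40), H_right = 0.7219 (n=30)
H_children = (40/70)·0.9097 + (30/70)·0.7219 = 0.8292
IG = 0.9976 - 0.8292 = 0.1684

0.1684


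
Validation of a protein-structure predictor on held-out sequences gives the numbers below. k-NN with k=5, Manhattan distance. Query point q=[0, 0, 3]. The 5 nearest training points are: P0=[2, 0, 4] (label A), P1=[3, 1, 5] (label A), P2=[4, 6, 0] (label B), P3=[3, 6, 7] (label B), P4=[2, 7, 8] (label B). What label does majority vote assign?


d(q,P0) = 3  (label A)
d(q,P1) = 6  (label A)
d(q,P2) = 13  (label B)
d(q,P3) = 13  (label B)
d(q,P4) = 14  (label B)
Votes: A=2, B=3
Majority → B

B


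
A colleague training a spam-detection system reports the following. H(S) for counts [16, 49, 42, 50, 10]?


Probabilities: [16/167, 49/167, 42/167, 50/167, 10/167] ≈ [0.0958, 0.2934, 0.2515, 0.2994, 0.0599]
H = -((16/167)·log₂(16/167) + (49/167)·log₂(49/167) + (42/167)·log₂(42/167) + (50/167)·log₂(50/167) + (10/167)·log₂(10/167))
  = 2.1082 bits

2.1082 bits


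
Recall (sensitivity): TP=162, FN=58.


Recall = TP/(TP+FN)
= 162/(162+58)
= 162/220 = 73.64%

73.64%


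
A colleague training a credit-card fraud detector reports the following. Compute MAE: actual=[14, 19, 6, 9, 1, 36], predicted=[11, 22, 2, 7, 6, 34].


Absolute errors: |14-11|=3, |19-22|=3, |6-2|=4, |9-7|=2, |1-6|=5, |36-34|=2
Sum = 19
MAE = 19/6 = 19/6

19/6


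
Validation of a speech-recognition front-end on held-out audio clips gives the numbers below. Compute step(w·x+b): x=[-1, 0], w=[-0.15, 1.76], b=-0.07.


z = (-1)·(-0.15) + (0)·(1.76) - 0.07
  = 0.08
step(z) = 1 (z≥0)

1


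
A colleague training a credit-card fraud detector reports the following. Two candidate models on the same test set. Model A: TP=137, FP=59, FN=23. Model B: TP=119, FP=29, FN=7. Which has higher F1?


Model A: P=137/196=0.699, R=137/160=0.8562, F1=2PR/(P+R)=2TP/(2TP+FP+FN)=274/356=0.7697
Model B: P=119/148=0.8041, R=119/126=0.9444, F1=2PR/(P+R)=2TP/(2TP+FP+FN)=238/274=0.8686
0.7697 < 0.8686 → Model B

Model B


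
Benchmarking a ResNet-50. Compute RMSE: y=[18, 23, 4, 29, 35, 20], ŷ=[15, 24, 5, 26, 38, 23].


MSE = 38/6 = 6.3333
RMSE = √(38/6) = 2.5166

2.5166


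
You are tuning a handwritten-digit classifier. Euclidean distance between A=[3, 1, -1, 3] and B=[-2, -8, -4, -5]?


d = √((3+ 2)² + (1+ 8)² + (-1+ 4)² + (3+ 5)²)
  = √(25 + 81 + 9 + 64)
  = √179 = 13.3791

13.3791


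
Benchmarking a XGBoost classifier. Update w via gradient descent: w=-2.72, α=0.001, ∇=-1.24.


w_new = w - α·∇
= -2.72 - 0.001·-1.24
= -2.72 + 0.00124
= -2.71876

-2.71876


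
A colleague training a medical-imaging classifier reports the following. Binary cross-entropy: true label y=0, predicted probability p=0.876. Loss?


BCE = -[y·ln(p) + (1-y)·ln(1-p)]
= -0 - 1·ln(1-0.876)
= -ln(0.124) = 2.0875

2.0875


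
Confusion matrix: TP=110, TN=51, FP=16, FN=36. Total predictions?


Total = TP + TN + FP + FN
= 110 + 51 + 16 + 36
= 213
(Predicted positive: 126, predicted negative: 87)

213


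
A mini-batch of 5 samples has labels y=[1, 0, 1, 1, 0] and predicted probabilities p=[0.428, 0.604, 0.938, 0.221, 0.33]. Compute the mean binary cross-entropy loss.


L[0] = -ln(0.428) = 0.8486
L[1] = -ln(1-0.604) = -ln(0.396) = 0.9263
L[2] = -ln(0.938) = 0.064
L[3] = -ln(0.221) = 1.5096
L[4] = -ln(1-0.33) = -ln(0.67) = 0.4005
mean = (0.8486 + 0.9263 + 0.064 + 1.5096 + 0.4005)/5 = 0.7498

0.7498


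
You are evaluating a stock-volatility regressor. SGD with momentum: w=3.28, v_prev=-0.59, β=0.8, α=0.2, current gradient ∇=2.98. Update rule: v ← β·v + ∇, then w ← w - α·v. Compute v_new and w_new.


v_new = 0.8·-0.59 + 2.98 = -0.472 + 2.98 = 2.508
w_new = 3.28 - 0.2·2.508 = 3.28 - 0.5016 = 2.7784

v_new=2.508, w_new=2.7784


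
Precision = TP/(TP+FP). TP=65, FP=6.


Precision = TP/(TP+FP)
= 65/(65+6)
= 65/71 = 91.55%

91.55%


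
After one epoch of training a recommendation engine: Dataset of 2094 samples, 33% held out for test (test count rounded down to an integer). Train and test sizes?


Test = ⌊2094·33/100⌋ = 691
Train = 2094 - 691 = 1403

Train: 1403, Test: 691


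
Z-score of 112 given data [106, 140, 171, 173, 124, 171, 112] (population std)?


μ = 142.4286, σ = 27.1654
z = (112 - 142.4286)/27.1654 = -1.1201

-1.1201


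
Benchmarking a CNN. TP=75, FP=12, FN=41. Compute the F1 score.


Precision = 75/87 = 0.8621
Recall = 75/116 = 0.6466
F1 = 2·P·R/(P+R) = 2·TP/(2·TP+FP+FN) = 150/(150+12+41) = 150/203 = 0.7389

0.7389


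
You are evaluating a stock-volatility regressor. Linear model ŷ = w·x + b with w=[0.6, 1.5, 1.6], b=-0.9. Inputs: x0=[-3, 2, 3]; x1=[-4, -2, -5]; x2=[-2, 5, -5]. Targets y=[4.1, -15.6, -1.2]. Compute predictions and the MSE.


ŷ0 = (0.6)·(-3) + (1.5)·(2) + (1.6)·(3) - 0.9 = 5.1
ŷ1 = (0.6)·(-4) + (1.5)·(-2) + (1.6)·(-5) - 0.9 = -14.3
ŷ2 = (0.6)·(-2) + (1.5)·(5) + (1.6)·(-5) - 0.9 = -2.6
errors² = [1.0, 1.69, 1.96]
MSE = 4.6500/3 = 1.55

1.55


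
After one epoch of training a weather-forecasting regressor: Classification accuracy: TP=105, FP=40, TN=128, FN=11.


Accuracy = (TP+TN)/(TP+TN+FP+FN)
= (105+128)/(284)
= 233/284 = 82.04%

82.04%


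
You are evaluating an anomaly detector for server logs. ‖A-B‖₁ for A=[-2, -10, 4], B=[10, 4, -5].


d = |-2-10| + |-10-4| + |4+ 5|
  = 12 + 14 + 9
  = 35

35


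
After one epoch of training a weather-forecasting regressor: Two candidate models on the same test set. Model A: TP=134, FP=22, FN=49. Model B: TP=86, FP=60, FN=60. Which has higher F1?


Model A: P=134/156=0.859, R=134/183=0.7322, F1=2PR/(P+R)=2TP/(2TP+FP+FN)=268/339=0.7906
Model B: P=86/146=0.589, R=86/146=0.589, F1=2PR/(P+R)=2TP/(2TP+FP+FN)=172/292=0.589
0.7906 > 0.589 → Model A

Model A


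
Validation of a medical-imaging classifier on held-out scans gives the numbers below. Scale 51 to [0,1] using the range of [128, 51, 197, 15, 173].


min=15, max=197
(51-15)/(197-15) = 36/182 = 0.1978

0.1978


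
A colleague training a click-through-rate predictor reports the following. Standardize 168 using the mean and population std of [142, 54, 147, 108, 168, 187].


μ = 134.3333, σ = 43.3462
z = (168 - 134.3333)/43.3462 = 0.7767

0.7767


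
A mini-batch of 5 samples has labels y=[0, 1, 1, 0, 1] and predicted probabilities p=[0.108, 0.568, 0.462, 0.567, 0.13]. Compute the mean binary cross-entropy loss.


L[0] = -ln(1-0.108) = -ln(0.892) = 0.1143
L[1] = -ln(0.568) = 0.5656
L[2] = -ln(0.462) = 0.7722
L[3] = -ln(1-0.567) = -ln(0.433) = 0.837
L[4] = -ln(0.13) = 2.0402
mean = (0.1143 + 0.5656 + 0.7722 + 0.837 + 2.0402)/5 = 0.8659

0.8659


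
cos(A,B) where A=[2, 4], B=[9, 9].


A·B = 2·9 + 4·9 = 54
‖A‖ = √20 = 4.4721, ‖B‖ = √162 = 12.7279
cos = 54/(√20·√162) = 54/√3240 = 0.9487

0.9487


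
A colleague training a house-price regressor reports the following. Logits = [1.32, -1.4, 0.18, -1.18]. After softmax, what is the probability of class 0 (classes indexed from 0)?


Exponentials: e^1.32=3.7434, e^-1.4=0.2466, e^0.18=1.1972, e^-1.18=0.3073
Sum = 5.4945
Softmax = [0.6813, 0.0449, 0.2179, 0.0559]
p[0] = 3.7434/5.4945 = 0.6813

0.6813


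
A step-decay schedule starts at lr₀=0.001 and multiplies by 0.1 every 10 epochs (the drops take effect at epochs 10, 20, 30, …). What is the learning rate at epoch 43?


n_drops = ⌊43/10⌋ = 4
lr = 0.001·0.1^4 = 0.001·0.0001 = 0.0000001

0.0000001


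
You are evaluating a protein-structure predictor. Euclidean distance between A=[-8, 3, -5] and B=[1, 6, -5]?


d = √((-8-1)² + (3-6)² + (-5+ 5)²)
  = √(81 + 9 + 0)
  = √90 = 9.4868

9.4868


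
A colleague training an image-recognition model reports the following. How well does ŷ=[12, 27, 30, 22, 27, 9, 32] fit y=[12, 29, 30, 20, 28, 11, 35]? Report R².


ȳ = 23.5714
SS_res = Σ(y-ŷ)² = 22
SS_tot = Σ(y-ȳ)² = 525.71
R² = 1 - SS_res/SS_tot = 1 - 0.0418 = 0.9582

0.9582


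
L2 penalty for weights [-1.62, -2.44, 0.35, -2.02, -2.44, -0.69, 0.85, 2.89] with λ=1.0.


‖w‖₂² = (-1.62)² + (-2.44)² + (0.35)² + (-2.02)² + (-2.44)² + (-0.69)² + (0.85)² + (2.89)²
     = 2.6244 + 5.9536 + 0.1225 + 4.0804 + 5.9536 + 0.4761 + 0.7225 + 8.3521
     = 28.2852
λ·‖w‖₂² = 1.0·28.2852 = 28.2852

28.2852


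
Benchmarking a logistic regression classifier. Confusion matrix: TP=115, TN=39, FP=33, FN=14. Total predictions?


Total = TP + TN + FP + FN
= 115 + 39 + 33 + 14
= 201
(Predicted positive: 148, predicted negative: 53)

201


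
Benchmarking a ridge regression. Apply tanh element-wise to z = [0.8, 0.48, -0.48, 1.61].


tanh(0.8) = 0.664
tanh(0.48) = 0.4462
tanh(-0.48) = -0.4462
tanh(1.61) = 0.9232
result = [0.664, 0.4462, -0.4462, 0.9232]

[0.664, 0.4462, -0.4462, 0.9232]


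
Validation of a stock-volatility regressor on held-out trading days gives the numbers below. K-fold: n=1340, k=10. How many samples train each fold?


Fold size = 1340/10 = 134
Training per fold = 1340 - 134 = 1206

1206


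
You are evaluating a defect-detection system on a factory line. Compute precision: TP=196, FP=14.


Precision = TP/(TP+FP)
= 196/(196+14)
= 196/210 = 93.33%

93.33%


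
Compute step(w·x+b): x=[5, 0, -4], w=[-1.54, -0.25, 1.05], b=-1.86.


z = (5)·(-1.54) + (0)·(-0.25) + (-4)·(1.05) - 1.86
  = -13.76
step(z) = 0 (z<0)

0


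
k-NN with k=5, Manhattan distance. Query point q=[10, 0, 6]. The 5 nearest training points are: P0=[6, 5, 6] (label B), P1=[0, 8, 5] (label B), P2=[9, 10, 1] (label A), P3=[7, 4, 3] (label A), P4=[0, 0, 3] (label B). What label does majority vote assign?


d(q,P0) = 9  (label B)
d(q,P1) = 19  (label B)
d(q,P2) = 16  (label A)
d(q,P3) = 10  (label A)
d(q,P4) = 13  (label B)
Votes: A=2, B=3
Majority → B

B


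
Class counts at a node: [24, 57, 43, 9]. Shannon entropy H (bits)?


Probabilities: [24/133, 57/133, 43/133, 9/133] ≈ [0.1805, 0.4286, 0.3233, 0.0677]
H = -((24/133)·log₂(24/133) + (57/133)·log₂(57/133) + (43/133)·log₂(43/133) + (9/133)·log₂(9/133))
  = 1.7592 bits

1.7592 bits


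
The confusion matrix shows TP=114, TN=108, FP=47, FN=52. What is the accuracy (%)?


Accuracy = (TP+TN)/(TP+TN+FP+FN)
= (114+108)/(321)
= 222/321 = 69.16%

69.16%


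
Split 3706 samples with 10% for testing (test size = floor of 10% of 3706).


Test = ⌊3706·10/100⌋ = 370
Train = 3706 - 370 = 3336

Train: 3336, Test: 370


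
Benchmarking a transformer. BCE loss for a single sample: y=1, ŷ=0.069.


BCE = -[y·ln(p) + (1-y)·ln(1-p)]
= -1·ln(0.069) - 0
= -ln(0.069) = 2.6736

2.6736


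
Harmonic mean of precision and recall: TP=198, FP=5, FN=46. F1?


Precision = 198/203 = 0.9754
Recall = 198/244 = 0.8115
F1 = 2·P·R/(P+R) = 2·TP/(2·TP+FP+FN) = 396/(396+5+46) = 396/447 = 0.8859

0.8859


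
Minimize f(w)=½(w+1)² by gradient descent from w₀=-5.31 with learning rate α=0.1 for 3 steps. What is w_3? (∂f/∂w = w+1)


step 1: grad = -5.31+1 = -4.31; w = -5.31 - 0.1·(-4.31) = -4.879
step 2: grad = -4.879+1 = -3.879; w = -4.879 - 0.1·(-3.879) = -4.4911
step 3: grad = -4.4911+1 = -3.4911; w = -4.4911 - 0.1·(-3.4911) = -4.14199

-4.14199


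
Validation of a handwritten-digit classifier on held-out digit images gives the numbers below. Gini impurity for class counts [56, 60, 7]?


Probabilities: [56/123, 60/123, 7/123] ≈ [0.4553, 0.4878, 0.0569]
Σpᵢ² = (3136 + 3600 + 49)/123² = 6785/15129
Gini = 1 - Σpᵢ² = 1 - 6785/15129 = 0.5515

0.5515


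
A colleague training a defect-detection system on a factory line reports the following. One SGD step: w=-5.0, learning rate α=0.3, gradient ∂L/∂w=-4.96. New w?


w_new = w - α·∇
= -5.0 - 0.3·-4.96
= -5.0 + 1.488
= -3.512

-3.512


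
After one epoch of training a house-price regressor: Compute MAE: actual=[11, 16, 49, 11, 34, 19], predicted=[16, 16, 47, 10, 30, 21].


Absolute errors: |11-16|=5, |16-16|=0, |49-47|=2, |11-10|=1, |34-30|=4, |19-21|=2
Sum = 14
MAE = 14/6 = 7/3

7/3


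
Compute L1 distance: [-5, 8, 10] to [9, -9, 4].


d = |-5-9| + |8+ 9| + |10-4|
  = 14 + 17 + 6
  = 37

37


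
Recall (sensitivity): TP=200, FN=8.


Recall = TP/(TP+FN)
= 200/(200+8)
= 200/208 = 96.15%

96.15%


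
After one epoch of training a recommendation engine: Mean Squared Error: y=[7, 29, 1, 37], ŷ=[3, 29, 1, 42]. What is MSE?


Squared errors: (7-3)²=16, (29-29)²=0, (1-1)²=0, (37-42)²=25
Sum = 41
MSE = 41/4 = 41/4

41/4


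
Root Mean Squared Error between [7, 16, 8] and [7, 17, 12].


MSE = 17/3 = 5.6667
RMSE = √(17/3) = 2.3805

2.3805


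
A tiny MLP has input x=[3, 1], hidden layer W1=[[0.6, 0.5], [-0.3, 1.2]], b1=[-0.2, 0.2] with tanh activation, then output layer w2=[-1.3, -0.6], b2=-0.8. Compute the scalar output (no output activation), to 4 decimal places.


z1[0] = (0.6)·(3) + (0.5)·(1) - 0.2 = 2.1
z1[1] = (-0.3)·(3) + (1.2)·(1) + 0.2 = 0.5
h = tanh(z1) = [0.9705, 0.4621]
output = (-1.3)·(0.9705) + (-0.6)·(0.4621) - 0.8 = -2.3389

-2.3389


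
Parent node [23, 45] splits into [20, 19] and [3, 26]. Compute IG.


Parent = [23, 45], H_parent = 0.9231
H_left = 0.9995 (n=39), H_right = 0.4798 (n=29)
H_children = (39/68)·0.9995 + (29/68)·0.4798 = 0.7779
IG = 0.9231 - 0.7779 = 0.1452

0.1452


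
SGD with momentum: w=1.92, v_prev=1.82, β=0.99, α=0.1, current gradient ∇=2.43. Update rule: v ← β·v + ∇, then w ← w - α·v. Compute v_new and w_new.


v_new = 0.99·1.82 + 2.43 = 1.8018 + 2.43 = 4.2318
w_new = 1.92 - 0.1·4.2318 = 1.92 - 0.42318 = 1.49682

v_new=4.2318, w_new=1.49682


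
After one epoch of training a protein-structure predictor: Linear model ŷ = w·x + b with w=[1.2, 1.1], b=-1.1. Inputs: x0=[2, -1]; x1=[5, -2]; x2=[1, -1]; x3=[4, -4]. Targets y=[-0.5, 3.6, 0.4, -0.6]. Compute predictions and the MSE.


ŷ0 = (1.2)·(2) + (1.1)·(-1) - 1.1 = 0.2
ŷ1 = (1.2)·(5) + (1.1)·(-2) - 1.1 = 2.7
ŷ2 = (1.2)·(1) + (1.1)·(-1) - 1.1 = -1.0
ŷ3 = (1.2)·(4) + (1.1)·(-4) - 1.1 = -0.7
errors² = [0.49, 0.81, 1.96, 0.01]
MSE = 3.2700/4 = 0.8175

0.8175
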